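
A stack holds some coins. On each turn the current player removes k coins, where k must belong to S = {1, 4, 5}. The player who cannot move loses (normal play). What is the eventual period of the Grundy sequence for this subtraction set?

8

n :  0  1  2  3  4  5  6  7  8  9 10 11 12 13 14 15 16 17
G :  0  1  0  1  2  3  2  3  0  1  0  1  2  3  2  3  0  1
G(n+8) = G(n) holds for n = 0,…,4 (a full window of length max(S) = 5), so the sequence is purely periodic with period 8.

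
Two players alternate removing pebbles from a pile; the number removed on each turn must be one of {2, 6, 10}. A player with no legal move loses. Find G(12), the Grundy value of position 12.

n :  0  1  2  3  4  5  6  7  8  9 10 11 12
G :  0  0  1  1  0  0  1  1  0  0  1  1  0

0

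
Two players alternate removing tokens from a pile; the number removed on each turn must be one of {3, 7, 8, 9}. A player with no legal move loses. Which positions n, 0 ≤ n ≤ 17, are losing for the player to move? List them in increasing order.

0, 1, 2, 6, 12, 16, 17

G(0) = 0
G(1) = mex{} = 0
G(2) = mex{} = 0
G(3) = mex{0} = 1
G(4) = mex{0} = 1
G(5) = mex{0} = 1
G(6) = mex{1} = 0
G(7) = mex{1,0} = 2
G(8) = mex{1,0,0} = 2
G(9) = mex{0,0,0,0} = 1
G(10) = mex{2,1,0,0} = 3
G(11) = mex{2,1,1,0} = 3
G(12) = mex{1,1,1,1} = 0
G(13) = mex{3,0,1,1} = 2
G(14) = mex{3,2,0,1} = 4
G(15) = mex{0,2,2,0} = 1
G(16) = mex{2,1,2,2} = 0
G(17) = mex{4,3,1,2} = 0
P-positions are exactly the n with G(n) = 0.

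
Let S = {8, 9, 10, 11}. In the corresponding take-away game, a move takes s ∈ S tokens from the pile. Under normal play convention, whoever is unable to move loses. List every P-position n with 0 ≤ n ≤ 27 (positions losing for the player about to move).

n :  0  1  2  3  4  5  6  7  8  9 10 11 12 13 14 15 16 17 18 19 20 21 22 23 24 25 26 27
G :  0  0  0  0  0  0  0  0  1  1  1  1  1  1  1  1  2  2  2  0  0  0  0  0  0  0  0  1
P-positions are exactly the n with G(n) = 0.

0, 1, 2, 3, 4, 5, 6, 7, 19, 20, 21, 22, 23, 24, 25, 26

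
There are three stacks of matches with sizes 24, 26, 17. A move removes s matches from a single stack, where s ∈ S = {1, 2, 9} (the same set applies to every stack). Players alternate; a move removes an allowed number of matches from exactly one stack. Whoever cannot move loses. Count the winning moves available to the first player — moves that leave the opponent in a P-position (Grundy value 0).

0

All stacks use S = {1, 2, 9}:
n :  0  1  2  3  4  5  6  7  8  9 10 11 12 13 14 15 16 17 18 19 20 21 22 23 24 25 26
G :  0  1  2  0  1  2  0  1  2  3  0  1  2  0  1  2  0  1  2  3  0  1  2  0  1  2  0
Stack A: G(24) = 1.
Stack B: G(26) = 0.
Stack C: G(17) = 1.
Combined Grundy value = 1 ⊕ 0 ⊕ 1 = 0.
A winning move leaves total XOR = 0, i.e. changes one component's Grundy value g to g ⊕ X where X is the current total.
Stack A: target g' = 1⊕0 = 1, but every legal move changes the Grundy value (mex property), so 0 moves.
Stack B: target g' = 0⊕0 = 0, but every legal move changes the Grundy value (mex property), so 0 moves.
Stack C: target g' = 1⊕0 = 1, but every legal move changes the Grundy value (mex property), so 0 moves.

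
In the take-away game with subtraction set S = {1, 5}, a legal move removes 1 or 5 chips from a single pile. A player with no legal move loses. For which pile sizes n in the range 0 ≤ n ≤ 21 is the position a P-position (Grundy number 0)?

0, 2, 4, 6, 8, 10, 12, 14, 16, 18, 20

n :  0  1  2  3  4  5  6  7  8  9 10 11 12 13 14 15 16 17 18 19 20 21
G :  0  1  0  1  0  1  0  1  0  1  0  1  0  1  0  1  0  1  0  1  0  1
P-positions are exactly the n with G(n) = 0.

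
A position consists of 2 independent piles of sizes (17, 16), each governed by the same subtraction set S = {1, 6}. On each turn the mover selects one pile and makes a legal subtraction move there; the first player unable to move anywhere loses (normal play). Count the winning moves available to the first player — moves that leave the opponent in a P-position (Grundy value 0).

All piles use S = {1, 6}:
n :  0  1  2  3  4  5  6  7  8  9 10 11 12 13 14 15 16 17
G :  0  1  0  1  0  1  2  0  1  0  1  0  1  2  0  1  0  1
Pile A: G(17) = 1.
Pile B: G(16) = 0.
Combined Grundy value = 1 ⊕ 0 = 1.
A winning move leaves total XOR = 0, i.e. changes one component's Grundy value g to g ⊕ X where X is the current total.
Pile A: need g' = 1⊕1 = 0. Options: 17−1→G=0, 17−6→G=0. Hits: 2.
Pile B: need g' = 0⊕1 = 1. Options: 16−1→G=1, 16−6→G=1. Hits: 2.

4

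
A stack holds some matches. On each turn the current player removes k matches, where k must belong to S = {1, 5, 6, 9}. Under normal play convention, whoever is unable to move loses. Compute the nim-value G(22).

2

n :  0  1  2  3  4  5  6  7  8  9 10 11 12 13 14 15 16 17 18 19 20 21 22
G :  0  1  0  1  0  1  2  3  2  3  2  3  0  1  0  1  0  1  2  3  2  3  2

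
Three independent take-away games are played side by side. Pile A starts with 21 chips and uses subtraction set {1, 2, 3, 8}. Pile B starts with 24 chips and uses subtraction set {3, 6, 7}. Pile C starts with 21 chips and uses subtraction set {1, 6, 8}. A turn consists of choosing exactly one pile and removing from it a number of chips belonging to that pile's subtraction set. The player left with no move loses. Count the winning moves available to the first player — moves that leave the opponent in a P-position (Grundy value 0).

Pile A, S = {1, 2, 3, 8}:
G(0) = 0
G(1) = mex{0} = 1
G(2) = mex{1,0} = 2
G(3) = mex{2,1,0} = 3
G(4) = mex{3,2,1} = 0
G(5) = mex{0,3,2} = 1
G(6) = mex{1,0,3} = 2
G(7) = mex{2,1,0} = 3
G(8) = mex{3,2,1,0} = 4
G(9) = mex{4,3,2,1} = 0
G(10) = mex{0,4,3,2} = 1
G(11) = mex{1,0,4,3} = 2
G(12) = mex{2,1,0,0} = 3
G(13) = mex{3,2,1,1} = 0
G(14) = mex{0,3,2,2} = 1
G(15) = mex{1,0,3,3} = 2
G(16) = mex{2,1,0,4} = 3
G(17) = mex{3,2,1,0} = 4
G(18) = mex{4,3,2,1} = 0
G(19) = mex{0,4,3,2} = 1
G(20) = mex{1,0,4,3} = 2
G(21) = mex{2,1,0,0} = 3
G_A(21) = 3.
Pile B, S = {3, 6, 7}:
n :  0  1  2  3  4  5  6  7  8  9 10 11 12 13 14 15 16 17 18 19 20 21 22 23 24
G :  0  0  0  1  1  1  2  2  2  3  0  0  0  1  1  1  2  2  2  3  0  0  0  1  1
G_B(24) = 1.
Pile C, S = {1, 6, 8}:
G(0) = 0
G(1) = mex{0} = 1
G(2) = mex{1} = 0
G(3) = mex{0} = 1
G(4) = mex{1} = 0
G(5) = mex{0} = 1
G(6) = mex{1,0} = 2
G(7) = mex{2,1} = 0
G(8) = mex{0,0,0} = 1
G(9) = mex{1,1,1} = 0
G(10) = mex{0,0,0} = 1
G(11) = mex{1,1,1} = 0
G(12) = mex{0,2,0} = 1
G(13) = mex{1,0,1} = 2
G(14) = mex{2,1,2} = 0
G(15) = mex{0,0,0} = 1
G(16) = mex{1,1,1} = 0
G(17) = mex{0,0,0} = 1
G(18) = mex{1,1,1} = 0
G(19) = mex{0,2,0} = 1
G(20) = mex{1,0,1} = 2
G(21) = mex{2,1,2} = 0
G_C(21) = 0.
Combined Grundy value = 3 ⊕ 1 ⊕ 0 = 2.
A winning move leaves total XOR = 0, i.e. changes one component's Grundy value g to g ⊕ X where X is the current total.
Pile A: need g' = 3⊕2 = 1. Options: 21−1→G=2, 21−2→G=1, 21−3→G=0, 21−8→G=0. Hits: 1.
Pile B: need g' = 1⊕2 = 3. Options: 24−3→G=0, 24−6→G=2, 24−7→G=2. Hits: 0.
Pile C: need g' = 0⊕2 = 2. Options: 21−1→G=2, 21−6→G=1, 21−8→G=2. Hits: 2.

3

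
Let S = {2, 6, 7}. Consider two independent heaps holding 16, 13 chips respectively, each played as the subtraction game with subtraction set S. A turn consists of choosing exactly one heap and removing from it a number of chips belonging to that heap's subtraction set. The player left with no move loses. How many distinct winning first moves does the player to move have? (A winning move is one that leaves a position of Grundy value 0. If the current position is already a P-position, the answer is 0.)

All heaps use S = {2, 6, 7}:
G(0) = 0
G(1) = mex{} = 0
G(2) = mex{0} = 1
G(3) = mex{0} = 1
G(4) = mex{1} = 0
G(5) = mex{1} = 0
G(6) = mex{0,0} = 1
G(7) = mex{0,0,0} = 1
G(8) = mex{1,1,0} = 2
G(9) = mex{1,1,1} = 0
G(10) = mex{2,0,1} = 3
G(11) = mex{0,0,0} = 1
G(12) = mex{3,1,0} = 2
G(13) = mex{1,1,1} = 0
G(14) = mex{2,2,1} = 0
G(15) = mex{0,0,2} = 1
G(16) = mex{0,3,0} = 1
Heap A: G(16) = 1.
Heap B: G(13) = 0.
Combined Grundy value = 1 ⊕ 0 = 1.
A winning move leaves total XOR = 0, i.e. changes one component's Grundy value g to g ⊕ X where X is the current total.
Heap A: need g' = 1⊕1 = 0. Options: 16−2→G=0, 16−6→G=3, 16−7→G=0. Hits: 2.
Heap B: need g' = 0⊕1 = 1. Options: 13−2→G=1, 13−6→G=1, 13−7→G=1. Hits: 3.

5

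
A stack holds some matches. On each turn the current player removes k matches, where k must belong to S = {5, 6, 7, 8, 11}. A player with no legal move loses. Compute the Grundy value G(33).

G(0) = 0
G(1) = mex{} = 0
G(2) = mex{} = 0
G(3) = mex{} = 0
G(4) = mex{} = 0
G(5) = mex{0} = 1
G(6) = mex{0,0} = 1
G(7) = mex{0,0,0} = 1
G(8) = mex{0,0,0,0} = 1
G(9) = mex{0,0,0,0} = 1
G(10) = mex{1,0,0,0} = 2
G(11) = mex{1,1,0,0,0} = 2
G(12) = mex{1,1,1,0,0} = 2
G(13) = mex{1,1,1,1,0} = 2
G(14) = mex{1,1,1,1,0} = 2
G(15) = mex{2,1,1,1,0} = 3
G(16) = mex{2,2,1,1,1} = 0
G(17) = mex{2,2,2,1,1} = 0
G(18) = mex{2,2,2,2,1} = 0
G(19) = mex{2,2,2,2,1} = 0
G(20) = mex{3,2,2,2,1} = 0
G(21) = mex{0,3,2,2,2} = 1
G(22) = mex{0,0,3,2,2} = 1
G(23) = mex{0,0,0,3,2} = 1
G(24) = mex{0,0,0,0,2} = 1
G(25) = mex{0,0,0,0,2} = 1
G(26) = mex{1,0,0,0,3} = 2
G(27) = mex{1,1,0,0,0} = 2
G(28) = mex{1,1,1,0,0} = 2
G(29) = mex{1,1,1,1,0} = 2
G(30) = mex{1,1,1,1,0} = 2
G(31) = mex{2,1,1,1,0} = 3
G(32) = mex{2,2,1,1,1} = 0
G(33) = mex{2,2,2,1,1} = 0

0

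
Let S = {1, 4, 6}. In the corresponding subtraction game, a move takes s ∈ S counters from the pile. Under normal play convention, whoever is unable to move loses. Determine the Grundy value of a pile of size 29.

2

G(0) = 0
G(1) = mex{0} = 1
G(2) = mex{1} = 0
G(3) = mex{0} = 1
G(4) = mex{1,0} = 2
G(5) = mex{2,1} = 0
G(6) = mex{0,0,0} = 1
G(7) = mex{1,1,1} = 0
G(8) = mex{0,2,0} = 1
G(9) = mex{1,0,1} = 2
G(10) = mex{2,1,2} = 0
G(11) = mex{0,0,0} = 1
G(12) = mex{1,1,1} = 0
G(13) = mex{0,2,0} = 1
G(14) = mex{1,0,1} = 2
G(15) = mex{2,1,2} = 0
G(16) = mex{0,0,0} = 1
G(17) = mex{1,1,1} = 0
G(18) = mex{0,2,0} = 1
G(19) = mex{1,0,1} = 2
G(20) = mex{2,1,2} = 0
G(21) = mex{0,0,0} = 1
G(22) = mex{1,1,1} = 0
G(23) = mex{0,2,0} = 1
G(24) = mex{1,0,1} = 2
G(25) = mex{2,1,2} = 0
G(26) = mex{0,0,0} = 1
G(27) = mex{1,1,1} = 0
G(28) = mex{0,2,0} = 1
G(29) = mex{1,0,1} = 2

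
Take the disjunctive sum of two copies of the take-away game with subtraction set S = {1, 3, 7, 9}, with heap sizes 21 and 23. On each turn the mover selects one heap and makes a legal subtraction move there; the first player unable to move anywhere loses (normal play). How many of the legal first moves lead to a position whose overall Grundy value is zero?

0

All heaps use S = {1, 3, 7, 9}:
G(0) = 0
G(1) = mex{0} = 1
G(2) = mex{1} = 0
G(3) = mex{0,0} = 1
G(4) = mex{1,1} = 0
G(5) = mex{0,0} = 1
G(6) = mex{1,1} = 0
G(7) = mex{0,0,0} = 1
G(8) = mex{1,1,1} = 0
G(9) = mex{0,0,0,0} = 1
G(10) = mex{1,1,1,1} = 0
G(11) = mex{0,0,0,0} = 1
G(12) = mex{1,1,1,1} = 0
G(13) = mex{0,0,0,0} = 1
G(14) = mex{1,1,1,1} = 0
G(15) = mex{0,0,0,0} = 1
G(16) = mex{1,1,1,1} = 0
G(17) = mex{0,0,0,0} = 1
G(18) = mex{1,1,1,1} = 0
G(19) = mex{0,0,0,0} = 1
G(20) = mex{1,1,1,1} = 0
G(21) = mex{0,0,0,0} = 1
G(22) = mex{1,1,1,1} = 0
G(23) = mex{0,0,0,0} = 1
Heap A: G(21) = 1.
Heap B: G(23) = 1.
Combined Grundy value = 1 ⊕ 1 = 0.
A winning move leaves total XOR = 0, i.e. changes one component's Grundy value g to g ⊕ X where X is the current total.
Heap A: target g' = 1⊕0 = 1, but every legal move changes the Grundy value (mex property), so 0 moves.
Heap B: target g' = 1⊕0 = 1, but every legal move changes the Grundy value (mex property), so 0 moves.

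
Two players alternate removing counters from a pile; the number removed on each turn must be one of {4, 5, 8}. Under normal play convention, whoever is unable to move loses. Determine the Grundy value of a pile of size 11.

n :  0  1  2  3  4  5  6  7  8  9 10 11
G :  0  0  0  0  1  1  1  1  2  2  2  2

2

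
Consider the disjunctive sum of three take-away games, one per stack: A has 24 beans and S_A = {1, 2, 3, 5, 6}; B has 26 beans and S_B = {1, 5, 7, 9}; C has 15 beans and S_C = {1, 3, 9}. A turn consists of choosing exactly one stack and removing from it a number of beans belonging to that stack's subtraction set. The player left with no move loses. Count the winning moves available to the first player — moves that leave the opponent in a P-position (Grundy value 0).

Stack A, S = {1, 2, 3, 5, 6}:
n :  0  1  2  3  4  5  6  7  8  9 10 11 12 13 14 15 16 17 18 19 20 21 22 23 24
G :  0  1  2  3  0  1  2  3  0  1  2  3  0  1  2  3  0  1  2  3  0  1  2  3  0
G_A(24) = 0.
Stack B, S = {1, 5, 7, 9}:
G(0) = 0
G(1) = mex{0} = 1
G(2) = mex{1} = 0
G(3) = mex{0} = 1
G(4) = mex{1} = 0
G(5) = mex{0,0} = 1
G(6) = mex{1,1} = 0
G(7) = mex{0,0,0} = 1
G(8) = mex{1,1,1} = 0
G(9) = mex{0,0,0,0} = 1
G(10) = mex{1,1,1,1} = 0
G(11) = mex{0,0,0,0} = 1
G(12) = mex{1,1,1,1} = 0
G(13) = mex{0,0,0,0} = 1
G(14) = mex{1,1,1,1} = 0
G(15) = mex{0,0,0,0} = 1
G(16) = mex{1,1,1,1} = 0
G(17) = mex{0,0,0,0} = 1
G(18) = mex{1,1,1,1} = 0
G(19) = mex{0,0,0,0} = 1
G(20) = mex{1,1,1,1} = 0
G(21) = mex{0,0,0,0} = 1
G(22) = mex{1,1,1,1} = 0
G(23) = mex{0,0,0,0} = 1
G(24) = mex{1,1,1,1} = 0
G(25) = mex{0,0,0,0} = 1
G(26) = mex{1,1,1,1} = 0
G_B(26) = 0.
Stack C, S = {1, 3, 9}:
G(0) = 0
G(1) = mex{0} = 1
G(2) = mex{1} = 0
G(3) = mex{0,0} = 1
G(4) = mex{1,1} = 0
G(5) = mex{0,0} = 1
G(6) = mex{1,1} = 0
G(7) = mex{0,0} = 1
G(8) = mex{1,1} = 0
G(9) = mex{0,0,0} = 1
G(10) = mex{1,1,1} = 0
G(11) = mex{0,0,0} = 1
G(12) = mex{1,1,1} = 0
G(13) = mex{0,0,0} = 1
G(14) = mex{1,1,1} = 0
G(15) = mex{0,0,0} = 1
G_C(15) = 1.
Combined Grundy value = 0 ⊕ 0 ⊕ 1 = 1.
A winning move leaves total XOR = 0, i.e. changes one component's Grundy value g to g ⊕ X where X is the current total.
Stack A: need g' = 0⊕1 = 1. Options: 24−1→G=3, 24−2→G=2, 24−3→G=1, 24−5→G=3, 24−6→G=2. Hits: 1.
Stack B: need g' = 0⊕1 = 1. Options: 26−1→G=1, 26−5→G=1, 26−7→G=1, 26−9→G=1. Hits: 4.
Stack C: need g' = 1⊕1 = 0. Options: 15−1→G=0, 15−3→G=0, 15−9→G=0. Hits: 3.

8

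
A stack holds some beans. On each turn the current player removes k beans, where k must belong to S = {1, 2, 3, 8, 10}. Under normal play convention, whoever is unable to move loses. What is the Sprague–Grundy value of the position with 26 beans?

n :  0  1  2  3  4  5  6  7  8  9 10 11 12 13 14 15 16 17 18 19 20 21 22 23 24 25 26
G :  0  1  2  3  0  1  2  3  4  0  1  2  3  0  1  2  3  4  0  1  2  3  0  1  2  3  4

4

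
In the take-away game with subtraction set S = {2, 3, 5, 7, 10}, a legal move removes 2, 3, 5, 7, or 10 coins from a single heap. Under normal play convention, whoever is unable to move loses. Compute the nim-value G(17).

0

G(0) = 0
G(1) = mex{} = 0
G(2) = mex{0} = 1
G(3) = mex{0,0} = 1
G(4) = mex{1,0} = 2
G(5) = mex{1,1,0} = 2
G(6) = mex{2,1,0} = 3
G(7) = mex{2,2,1,0} = 3
G(8) = mex{3,2,1,0} = 4
G(9) = mex{3,3,2,1} = 0
G(10) = mex{4,3,2,1,0} = 5
G(11) = mex{0,4,3,2,0} = 1
G(12) = mex{5,0,3,2,1} = 4
G(13) = mex{1,5,4,3,1} = 0
G(14) = mex{4,1,0,3,2} = 5
G(15) = mex{0,4,5,4,2} = 1
G(16) = mex{5,0,1,0,3} = 2
G(17) = mex{1,5,4,5,3} = 0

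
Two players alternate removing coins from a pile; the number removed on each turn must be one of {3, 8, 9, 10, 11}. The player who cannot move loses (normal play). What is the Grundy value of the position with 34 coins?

G(0) = 0
G(1) = mex{} = 0
G(2) = mex{} = 0
G(3) = mex{0} = 1
G(4) = mex{0} = 1
G(5) = mex{0} = 1
G(6) = mex{1} = 0
G(7) = mex{1} = 0
G(8) = mex{1,0} = 2
G(9) = mex{0,0,0} = 1
G(10) = mex{0,0,0,0} = 1
G(11) = mex{2,1,0,0,0} = 3
G(12) = mex{1,1,1,0,0} = 2
G(13) = mex{1,1,1,1,0} = 2
G(14) = mex{3,0,1,1,1} = 2
G(15) = mex{2,0,0,1,1} = 3
G(16) = mex{2,2,0,0,1} = 3
G(17) = mex{2,1,2,0,0} = 3
G(18) = mex{3,1,1,2,0} = 4
G(19) = mex{3,3,1,1,2} = 0
G(20) = mex{3,2,3,1,1} = 0
G(21) = mex{4,2,2,3,1} = 0
G(22) = mex{0,2,2,2,3} = 1
G(23) = mex{0,3,2,2,2} = 1
G(24) = mex{0,3,3,2,2} = 1
G(25) = mex{1,3,3,3,2} = 0
G(26) = mex{1,4,3,3,3} = 0
G(27) = mex{1,0,4,3,3} = 2
G(28) = mex{0,0,0,4,3} = 1
G(29) = mex{0,0,0,0,4} = 1
G(30) = mex{2,1,0,0,0} = 3
G(31) = mex{1,1,1,0,0} = 2
G(32) = mex{1,1,1,1,0} = 2
G(33) = mex{3,0,1,1,1} = 2
G(34) = mex{2,0,0,1,1} = 3

3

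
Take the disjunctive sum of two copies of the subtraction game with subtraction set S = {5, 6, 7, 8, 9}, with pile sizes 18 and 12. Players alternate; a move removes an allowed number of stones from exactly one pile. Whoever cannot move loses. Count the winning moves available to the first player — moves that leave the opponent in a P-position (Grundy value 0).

All piles use S = {5, 6, 7, 8, 9}:
n :  0  1  2  3  4  5  6  7  8  9 10 11 12 13 14 15 16 17 18
G :  0  0  0  0  0  1  1  1  1  1  2  2  2  2  0  0  0  0  0
Pile A: G(18) = 0.
Pile B: G(12) = 2.
Combined Grundy value = 0 ⊕ 2 = 2.
A winning move leaves total XOR = 0, i.e. changes one component's Grundy value g to g ⊕ X where X is the current total.
Pile A: need g' = 0⊕2 = 2. Options: 18−5→G=2, 18−6→G=2, 18−7→G=2, 18−8→G=2, 18−9→G=1. Hits: 4.
Pile B: need g' = 2⊕2 = 0. Options: 12−5→G=1, 12−6→G=1, 12−7→G=1, 12−8→G=0, 12−9→G=0. Hits: 2.

6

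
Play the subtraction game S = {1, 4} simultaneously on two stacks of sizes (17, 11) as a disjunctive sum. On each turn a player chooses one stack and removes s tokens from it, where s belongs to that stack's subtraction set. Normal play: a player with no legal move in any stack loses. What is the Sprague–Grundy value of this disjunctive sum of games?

All stacks use S = {1, 4}:
G(0) = 0
G(1) = mex{0} = 1
G(2) = mex{1} = 0
G(3) = mex{0} = 1
G(4) = mex{1,0} = 2
G(5) = mex{2,1} = 0
G(6) = mex{0,0} = 1
G(7) = mex{1,1} = 0
G(8) = mex{0,2} = 1
G(9) = mex{1,0} = 2
G(10) = mex{2,1} = 0
G(11) = mex{0,0} = 1
G(12) = mex{1,1} = 0
G(13) = mex{0,2} = 1
G(14) = mex{1,0} = 2
G(15) = mex{2,1} = 0
G(16) = mex{0,0} = 1
G(17) = mex{1,1} = 0
Stack A: G(17) = 0.
Stack B: G(11) = 1.
Combined Grundy value = 0 ⊕ 1 = 1.

1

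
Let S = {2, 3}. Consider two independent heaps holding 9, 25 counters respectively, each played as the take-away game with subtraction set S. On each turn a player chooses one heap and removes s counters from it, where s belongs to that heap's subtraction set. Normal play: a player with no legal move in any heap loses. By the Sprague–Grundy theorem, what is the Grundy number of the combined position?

2

All heaps use S = {2, 3}:
G(0) = 0
G(1) = mex{} = 0
G(2) = mex{0} = 1
G(3) = mex{0,0} = 1
G(4) = mex{1,0} = 2
G(5) = mex{1,1} = 0
G(6) = mex{2,1} = 0
G(7) = mex{0,2} = 1
G(8) = mex{0,0} = 1
G(9) = mex{1,0} = 2
G(10) = mex{1,1} = 0
G(11) = mex{2,1} = 0
G(12) = mex{0,2} = 1
G(13) = mex{0,0} = 1
G(14) = mex{1,0} = 2
G(15) = mex{1,1} = 0
G(16) = mex{2,1} = 0
G(17) = mex{0,2} = 1
G(18) = mex{0,0} = 1
G(19) = mex{1,0} = 2
G(20) = mex{1,1} = 0
G(21) = mex{2,1} = 0
G(22) = mex{0,2} = 1
G(23) = mex{0,0} = 1
G(24) = mex{1,0} = 2
G(25) = mex{1,1} = 0
Heap A: G(9) = 2.
Heap B: G(25) = 0.
Combined Grundy value = 2 ⊕ 0 = 2.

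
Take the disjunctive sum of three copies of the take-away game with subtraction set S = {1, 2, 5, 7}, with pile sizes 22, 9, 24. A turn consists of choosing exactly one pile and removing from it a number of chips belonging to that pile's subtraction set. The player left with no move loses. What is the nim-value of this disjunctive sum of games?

All piles use S = {1, 2, 5, 7}:
n :  0  1  2  3  4  5  6  7  8  9 10 11 12 13 14 15 16 17 18 19 20 21 22 23 24
G :  0  1  2  0  1  2  0  1  2  0  1  2  0  1  2  0  1  2  0  1  2  0  1  2  0
Pile A: G(22) = 1.
Pile B: G(9) = 0.
Pile C: G(24) = 0.
Combined Grundy value = 1 ⊕ 0 ⊕ 0 = 1.

1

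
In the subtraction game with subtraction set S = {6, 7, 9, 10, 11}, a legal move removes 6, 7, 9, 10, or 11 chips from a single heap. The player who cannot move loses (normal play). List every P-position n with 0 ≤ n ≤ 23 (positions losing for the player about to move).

n :  0  1  2  3  4  5  6  7  8  9 10 11 12 13 14 15 16 17 18 19 20 21 22 23
G :  0  0  0  0  0  0  1  1  1  1  1  1  2  2  2  2  2  0  0  0  0  0  0  1
P-positions are exactly the n with G(n) = 0.

0, 1, 2, 3, 4, 5, 17, 18, 19, 20, 21, 22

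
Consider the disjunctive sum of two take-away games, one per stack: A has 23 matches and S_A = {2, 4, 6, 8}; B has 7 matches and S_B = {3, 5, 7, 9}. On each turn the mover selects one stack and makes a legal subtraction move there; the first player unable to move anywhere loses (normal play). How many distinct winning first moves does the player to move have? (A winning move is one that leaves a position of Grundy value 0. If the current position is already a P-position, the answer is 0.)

Stack A, S = {2, 4, 6, 8}:
n :  0  1  2  3  4  5  6  7  8  9 10 11 12 13 14 15 16 17 18 19 20 21 22 23
G :  0  0  1  1  2  2  3  3  4  4  0  0  1  1  2  2  3  3  4  4  0  0  1  1
G_A(23) = 1.
Stack B, S = {3, 5, 7, 9}:
n : 0 1 2 3 4 5 6 7
G : 0 0 0 1 1 1 2 2
G_B(7) = 2.
Combined Grundy value = 1 ⊕ 2 = 3.
A winning move leaves total XOR = 0, i.e. changes one component's Grundy value g to g ⊕ X where X is the current total.
Stack A: need g' = 1⊕3 = 2. Options: 23−2→G=0, 23−4→G=4, 23−6→G=3, 23−8→G=2. Hits: 1.
Stack B: need g' = 2⊕3 = 1. Options: 7−3→G=1, 7−5→G=0, 7−7→G=0. Hits: 1.

2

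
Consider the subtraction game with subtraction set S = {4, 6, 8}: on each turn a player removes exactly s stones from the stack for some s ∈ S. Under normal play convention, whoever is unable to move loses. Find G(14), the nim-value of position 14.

n :  0  1  2  3  4  5  6  7  8  9 10 11 12 13 14
G :  0  0  0  0  1  1  1  1  2  2  2  2  0  0  0

0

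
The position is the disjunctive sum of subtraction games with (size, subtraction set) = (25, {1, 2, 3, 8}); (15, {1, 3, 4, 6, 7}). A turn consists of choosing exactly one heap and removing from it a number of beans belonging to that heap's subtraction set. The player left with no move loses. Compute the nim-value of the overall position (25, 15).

0

Heap A, S = {1, 2, 3, 8}:
n :  0  1  2  3  4  5  6  7  8  9 10 11 12 13 14 15 16 17 18 19 20 21 22 23 24 25
G :  0  1  2  3  0  1  2  3  4  0  1  2  3  0  1  2  3  4  0  1  2  3  0  1  2  3
G_A(25) = 3.
Heap B, S = {1, 3, 4, 6, 7}:
n :  0  1  2  3  4  5  6  7  8  9 10 11 12 13 14 15
G :  0  1  0  1  2  3  2  3  4  5  0  1  0  1  2  3
G_B(15) = 3.
Combined Grundy value = 3 ⊕ 3 = 0.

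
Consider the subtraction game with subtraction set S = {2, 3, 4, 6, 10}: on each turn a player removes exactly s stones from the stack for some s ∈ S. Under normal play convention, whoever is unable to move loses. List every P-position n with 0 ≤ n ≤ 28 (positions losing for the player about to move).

n :  0  1  2  3  4  5  6  7  8  9 10 11 12 13 14 15 16 17 18 19 20 21 22 23 24 25 26 27 28
G :  0  0  1  1  2  2  3  3  0  0  1  1  2  2  3  3  0  0  1  1  2  2  3  3  0  0  1  1  2
P-positions are exactly the n with G(n) = 0.

0, 1, 8, 9, 16, 17, 24, 25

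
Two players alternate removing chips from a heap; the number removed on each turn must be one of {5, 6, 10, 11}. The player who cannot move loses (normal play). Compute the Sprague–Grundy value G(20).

n :  0  1  2  3  4  5  6  7  8  9 10 11 12 13 14 15 16 17 18 19 20
G :  0  0  0  0  0  1  1  1  1  1  2  2  2  2  2  3  0  0  0  0  0

0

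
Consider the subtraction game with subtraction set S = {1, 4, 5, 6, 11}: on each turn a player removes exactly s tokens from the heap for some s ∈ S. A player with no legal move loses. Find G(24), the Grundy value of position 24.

3

n :  0  1  2  3  4  5  6  7  8  9 10 11 12 13 14 15 16 17 18 19 20 21 22 23 24
G :  0  1  0  1  2  3  2  3  4  0  1  4  0  1  2  3  2  3  4  0  1  0  1  2  3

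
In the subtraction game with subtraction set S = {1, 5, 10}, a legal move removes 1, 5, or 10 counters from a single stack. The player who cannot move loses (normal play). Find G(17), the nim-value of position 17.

0

G(0) = 0
G(1) = mex{0} = 1
G(2) = mex{1} = 0
G(3) = mex{0} = 1
G(4) = mex{1} = 0
G(5) = mex{0,0} = 1
G(6) = mex{1,1} = 0
G(7) = mex{0,0} = 1
G(8) = mex{1,1} = 0
G(9) = mex{0,0} = 1
G(10) = mex{1,1,0} = 2
G(11) = mex{2,0,1} = 3
G(12) = mex{3,1,0} = 2
G(13) = mex{2,0,1} = 3
G(14) = mex{3,1,0} = 2
G(15) = mex{2,2,1} = 0
G(16) = mex{0,3,0} = 1
G(17) = mex{1,2,1} = 0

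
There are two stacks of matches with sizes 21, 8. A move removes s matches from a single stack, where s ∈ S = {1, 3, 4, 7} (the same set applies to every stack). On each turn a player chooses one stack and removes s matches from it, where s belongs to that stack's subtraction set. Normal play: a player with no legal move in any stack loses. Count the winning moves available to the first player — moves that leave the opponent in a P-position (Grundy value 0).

3

All stacks use S = {1, 3, 4, 7}:
n :  0  1  2  3  4  5  6  7  8  9 10 11 12 13 14 15 16 17 18 19 20 21
G :  0  1  0  1  2  3  2  3  0  1  0  1  2  3  2  3  0  1  0  1  2  3
Stack A: G(21) = 3.
Stack B: G(8) = 0.
Combined Grundy value = 3 ⊕ 0 = 3.
A winning move leaves total XOR = 0, i.e. changes one component's Grundy value g to g ⊕ X where X is the current total.
Stack A: need g' = 3⊕3 = 0. Options: 21−1→G=2, 21−3→G=0, 21−4→G=1, 21−7→G=2. Hits: 1.
Stack B: need g' = 0⊕3 = 3. Options: 8−1→G=3, 8−3→G=3, 8−4→G=2, 8−7→G=1. Hits: 2.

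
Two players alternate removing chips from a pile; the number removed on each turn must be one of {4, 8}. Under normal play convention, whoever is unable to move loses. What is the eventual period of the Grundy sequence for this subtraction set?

12

n :  0  1  2  3  4  5  6  7  8  9 10 11 12 13 14 15 16 17 18 19 20 21 22 23 24 25
G :  0  0  0  0  1  1  1  1  2  2  2  2  0  0  0  0  1  1  1  1  2  2  2  2  0  0
G(n+12) = G(n) holds for n = 0,…,7 (a full window of length max(S) = 8), so the sequence is purely periodic with period 12.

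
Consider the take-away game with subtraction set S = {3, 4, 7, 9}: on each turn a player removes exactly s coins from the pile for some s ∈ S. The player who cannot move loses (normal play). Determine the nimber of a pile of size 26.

G(0) = 0
G(1) = mex{} = 0
G(2) = mex{} = 0
G(3) = mex{0} = 1
G(4) = mex{0,0} = 1
G(5) = mex{0,0} = 1
G(6) = mex{1,0} = 2
G(7) = mex{1,1,0} = 2
G(8) = mex{1,1,0} = 2
G(9) = mex{2,1,0,0} = 3
G(10) = mex{2,2,1,0} = 3
G(11) = mex{2,2,1,0} = 3
G(12) = mex{3,2,1,1} = 0
G(13) = mex{3,3,2,1} = 0
G(14) = mex{3,3,2,1} = 0
G(15) = mex{0,3,2,2} = 1
G(16) = mex{0,0,3,2} = 1
G(17) = mex{0,0,3,2} = 1
G(18) = mex{1,0,3,3} = 2
G(19) = mex{1,1,0,3} = 2
G(20) = mex{1,1,0,3} = 2
G(21) = mex{2,1,0,0} = 3
G(22) = mex{2,2,1,0} = 3
G(23) = mex{2,2,1,0} = 3
G(24) = mex{3,2,1,1} = 0
G(25) = mex{3,3,2,1} = 0
G(26) = mex{3,3,2,1} = 0

0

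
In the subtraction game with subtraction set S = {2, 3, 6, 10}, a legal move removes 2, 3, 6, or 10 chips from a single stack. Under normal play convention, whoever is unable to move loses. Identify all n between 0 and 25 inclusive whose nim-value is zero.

0, 1, 5, 9, 13, 14, 18, 22

G(0) = 0
G(1) = mex{} = 0
G(2) = mex{0} = 1
G(3) = mex{0,0} = 1
G(4) = mex{1,0} = 2
G(5) = mex{1,1} = 0
G(6) = mex{2,1,0} = 3
G(7) = mex{0,2,0} = 1
G(8) = mex{3,0,1} = 2
G(9) = mex{1,3,1} = 0
G(10) = mex{2,1,2,0} = 3
G(11) = mex{0,2,0,0} = 1
G(12) = mex{3,0,3,1} = 2
G(13) = mex{1,3,1,1} = 0
G(14) = mex{2,1,2,2} = 0
G(15) = mex{0,2,0,0} = 1
G(16) = mex{0,0,3,3} = 1
G(17) = mex{1,0,1,1} = 2
G(18) = mex{1,1,2,2} = 0
G(19) = mex{2,1,0,0} = 3
G(20) = mex{0,2,0,3} = 1
G(21) = mex{3,0,1,1} = 2
G(22) = mex{1,3,1,2} = 0
G(23) = mex{2,1,2,0} = 3
G(24) = mex{0,2,0,0} = 1
G(25) = mex{3,0,3,1} = 2
P-positions are exactly the n with G(n) = 0.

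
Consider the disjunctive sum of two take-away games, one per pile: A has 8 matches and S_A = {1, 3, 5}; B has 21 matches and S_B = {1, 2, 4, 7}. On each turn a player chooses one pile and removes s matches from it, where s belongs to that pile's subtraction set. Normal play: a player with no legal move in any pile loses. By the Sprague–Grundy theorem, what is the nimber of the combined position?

0

Pile A, S = {1, 3, 5}:
n : 0 1 2 3 4 5 6 7 8
G : 0 1 0 1 0 1 0 1 0
G_A(8) = 0.
Pile B, S = {1, 2, 4, 7}:
G(0) = 0
G(1) = mex{0} = 1
G(2) = mex{1,0} = 2
G(3) = mex{2,1} = 0
G(4) = mex{0,2,0} = 1
G(5) = mex{1,0,1} = 2
G(6) = mex{2,1,2} = 0
G(7) = mex{0,2,0,0} = 1
G(8) = mex{1,0,1,1} = 2
G(9) = mex{2,1,2,2} = 0
G(10) = mex{0,2,0,0} = 1
G(11) = mex{1,0,1,1} = 2
G(12) = mex{2,1,2,2} = 0
G(13) = mex{0,2,0,0} = 1
G(14) = mex{1,0,1,1} = 2
G(15) = mex{2,1,2,2} = 0
G(16) = mex{0,2,0,0} = 1
G(17) = mex{1,0,1,1} = 2
G(18) = mex{2,1,2,2} = 0
G(19) = mex{0,2,0,0} = 1
G(20) = mex{1,0,1,1} = 2
G(21) = mex{2,1,2,2} = 0
G_B(21) = 0.
Combined Grundy value = 0 ⊕ 0 = 0.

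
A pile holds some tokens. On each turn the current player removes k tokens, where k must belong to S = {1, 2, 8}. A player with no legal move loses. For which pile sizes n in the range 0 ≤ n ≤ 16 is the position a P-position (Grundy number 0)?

0, 3, 6, 9, 12, 15

n :  0  1  2  3  4  5  6  7  8  9 10 11 12 13 14 15 16
G :  0  1  2  0  1  2  0  1  2  0  1  2  0  1  2  0  1
P-positions are exactly the n with G(n) = 0.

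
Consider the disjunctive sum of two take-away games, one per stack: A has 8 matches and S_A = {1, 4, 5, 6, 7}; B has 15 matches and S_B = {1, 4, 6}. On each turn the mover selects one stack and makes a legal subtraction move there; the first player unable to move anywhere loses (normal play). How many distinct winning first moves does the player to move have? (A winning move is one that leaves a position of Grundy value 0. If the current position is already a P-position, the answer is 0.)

1

Stack A, S = {1, 4, 5, 6, 7}:
G(0) = 0
G(1) = mex{0} = 1
G(2) = mex{1} = 0
G(3) = mex{0} = 1
G(4) = mex{1,0} = 2
G(5) = mex{2,1,0} = 3
G(6) = mex{3,0,1,0} = 2
G(7) = mex{2,1,0,1,0} = 3
G(8) = mex{3,2,1,0,1} = 4
G_A(8) = 4.
Stack B, S = {1, 4, 6}:
n :  0  1  2  3  4  5  6  7  8  9 10 11 12 13 14 15
G :  0  1  0  1  2  0  1  0  1  2  0  1  0  1  2  0
G_B(15) = 0.
Combined Grundy value = 4 ⊕ 0 = 4.
A winning move leaves total XOR = 0, i.e. changes one component's Grundy value g to g ⊕ X where X is the current total.
Stack A: need g' = 4⊕4 = 0. Options: 8−1→G=3, 8−4→G=2, 8−5→G=1, 8−6→G=0, 8−7→G=1. Hits: 1.
Stack B: need g' = 0⊕4 = 4. Options: 15−1→G=2, 15−4→G=1, 15−6→G=2. Hits: 0.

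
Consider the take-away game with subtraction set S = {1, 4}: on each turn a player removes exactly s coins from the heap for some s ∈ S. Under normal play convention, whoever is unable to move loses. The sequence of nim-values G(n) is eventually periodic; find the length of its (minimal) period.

5

n :  0  1  2  3  4  5  6  7  8  9 10 11 12 13 14
G :  0  1  0  1  2  0  1  0  1  2  0  1  0  1  2
G(n+5) = G(n) holds for n = 0,…,3 (a full window of length max(S) = 4), so the sequence is purely periodic with period 5.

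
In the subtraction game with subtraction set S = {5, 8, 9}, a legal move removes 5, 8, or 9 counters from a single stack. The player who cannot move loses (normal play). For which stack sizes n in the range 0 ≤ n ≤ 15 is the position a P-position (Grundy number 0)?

G(0) = 0
G(1) = mex{} = 0
G(2) = mex{} = 0
G(3) = mex{} = 0
G(4) = mex{} = 0
G(5) = mex{0} = 1
G(6) = mex{0} = 1
G(7) = mex{0} = 1
G(8) = mex{0,0} = 1
G(9) = mex{0,0,0} = 1
G(10) = mex{1,0,0} = 2
G(11) = mex{1,0,0} = 2
G(12) = mex{1,0,0} = 2
G(13) = mex{1,1,0} = 2
G(14) = mex{1,1,1} = 0
G(15) = mex{2,1,1} = 0
P-positions are exactly the n with G(n) = 0.

0, 1, 2, 3, 4, 14, 15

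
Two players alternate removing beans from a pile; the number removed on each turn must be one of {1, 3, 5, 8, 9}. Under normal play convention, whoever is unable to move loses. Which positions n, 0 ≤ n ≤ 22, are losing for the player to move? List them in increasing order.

0, 2, 4, 6, 16, 18, 20, 22

G(0) = 0
G(1) = mex{0} = 1
G(2) = mex{1} = 0
G(3) = mex{0,0} = 1
G(4) = mex{1,1} = 0
G(5) = mex{0,0,0} = 1
G(6) = mex{1,1,1} = 0
G(7) = mex{0,0,0} = 1
G(8) = mex{1,1,1,0} = 2
G(9) = mex{2,0,0,1,0} = 3
G(10) = mex{3,1,1,0,1} = 2
G(11) = mex{2,2,0,1,0} = 3
G(12) = mex{3,3,1,0,1} = 2
G(13) = mex{2,2,2,1,0} = 3
G(14) = mex{3,3,3,0,1} = 2
G(15) = mex{2,2,2,1,0} = 3
G(16) = mex{3,3,3,2,1} = 0
G(17) = mex{0,2,2,3,2} = 1
G(18) = mex{1,3,3,2,3} = 0
G(19) = mex{0,0,2,3,2} = 1
G(20) = mex{1,1,3,2,3} = 0
G(21) = mex{0,0,0,3,2} = 1
G(22) = mex{1,1,1,2,3} = 0
P-positions are exactly the n with G(n) = 0.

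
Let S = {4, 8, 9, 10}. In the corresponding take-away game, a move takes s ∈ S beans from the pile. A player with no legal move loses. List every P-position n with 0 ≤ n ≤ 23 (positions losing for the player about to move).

0, 1, 2, 3, 14, 15, 16, 17

G(0) = 0
G(1) = mex{} = 0
G(2) = mex{} = 0
G(3) = mex{} = 0
G(4) = mex{0} = 1
G(5) = mex{0} = 1
G(6) = mex{0} = 1
G(7) = mex{0} = 1
G(8) = mex{1,0} = 2
G(9) = mex{1,0,0} = 2
G(10) = mex{1,0,0,0} = 2
G(11) = mex{1,0,0,0} = 2
G(12) = mex{2,1,0,0} = 3
G(13) = mex{2,1,1,0} = 3
G(14) = mex{2,1,1,1} = 0
G(15) = mex{2,1,1,1} = 0
G(16) = mex{3,2,1,1} = 0
G(17) = mex{3,2,2,1} = 0
G(18) = mex{0,2,2,2} = 1
G(19) = mex{0,2,2,2} = 1
G(20) = mex{0,3,2,2} = 1
G(21) = mex{0,3,3,2} = 1
G(22) = mex{1,0,3,3} = 2
G(23) = mex{1,0,0,3} = 2
P-positions are exactly the n with G(n) = 0.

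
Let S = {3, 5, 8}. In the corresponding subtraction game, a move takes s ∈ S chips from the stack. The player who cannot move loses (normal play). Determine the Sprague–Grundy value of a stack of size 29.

2

n :  0  1  2  3  4  5  6  7  8  9 10 11 12 13 14 15 16 17 18 19 20 21 22 23 24 25 26 27 28 29
G :  0  0  0  1  1  1  2  2  2  3  3  0  0  0  1  1  1  2  2  2  3  3  0  0  0  1  1  1  2  2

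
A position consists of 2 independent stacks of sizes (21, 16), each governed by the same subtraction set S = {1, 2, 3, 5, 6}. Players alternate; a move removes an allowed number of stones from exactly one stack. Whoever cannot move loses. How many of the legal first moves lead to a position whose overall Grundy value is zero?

All stacks use S = {1, 2, 3, 5, 6}:
n :  0  1  2  3  4  5  6  7  8  9 10 11 12 13 14 15 16 17 18 19 20 21
G :  0  1  2  3  0  1  2  3  0  1  2  3  0  1  2  3  0  1  2  3  0  1
Stack A: G(21) = 1.
Stack B: G(16) = 0.
Combined Grundy value = 1 ⊕ 0 = 1.
A winning move leaves total XOR = 0, i.e. changes one component's Grundy value g to g ⊕ X where X is the current total.
Stack A: need g' = 1⊕1 = 0. Options: 21−1→G=0, 21−2→G=3, 21−3→G=2, 21−5→G=0, 21−6→G=3. Hits: 2.
Stack B: need g' = 0⊕1 = 1. Options: 16−1→G=3, 16−2→G=2, 16−3→G=1, 16−5→G=3, 16−6→G=2. Hits: 1.

3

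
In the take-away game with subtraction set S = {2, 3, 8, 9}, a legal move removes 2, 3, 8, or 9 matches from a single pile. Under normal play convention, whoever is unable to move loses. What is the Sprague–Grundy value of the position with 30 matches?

1

G(0) = 0
G(1) = mex{} = 0
G(2) = mex{0} = 1
G(3) = mex{0,0} = 1
G(4) = mex{1,0} = 2
G(5) = mex{1,1} = 0
G(6) = mex{2,1} = 0
G(7) = mex{0,2} = 1
G(8) = mex{0,0,0} = 1
G(9) = mex{1,0,0,0} = 2
G(10) = mex{1,1,1,0} = 2
G(11) = mex{2,1,1,1} = 0
G(12) = mex{2,2,2,1} = 0
G(13) = mex{0,2,0,2} = 1
G(14) = mex{0,0,0,0} = 1
G(15) = mex{1,0,1,0} = 2
G(16) = mex{1,1,1,1} = 0
G(17) = mex{2,1,2,1} = 0
G(18) = mex{0,2,2,2} = 1
G(19) = mex{0,0,0,2} = 1
G(20) = mex{1,0,0,0} = 2
G(21) = mex{1,1,1,0} = 2
G(22) = mex{2,1,1,1} = 0
G(23) = mex{2,2,2,1} = 0
G(24) = mex{0,2,0,2} = 1
G(25) = mex{0,0,0,0} = 1
G(26) = mex{1,0,1,0} = 2
G(27) = mex{1,1,1,1} = 0
G(28) = mex{2,1,2,1} = 0
G(29) = mex{0,2,2,2} = 1
G(30) = mex{0,0,0,2} = 1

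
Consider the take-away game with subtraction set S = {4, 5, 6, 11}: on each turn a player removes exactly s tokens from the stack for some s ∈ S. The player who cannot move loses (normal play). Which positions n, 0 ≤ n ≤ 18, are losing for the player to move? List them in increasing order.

G(0) = 0
G(1) = mex{} = 0
G(2) = mex{} = 0
G(3) = mex{} = 0
G(4) = mex{0} = 1
G(5) = mex{0,0} = 1
G(6) = mex{0,0,0} = 1
G(7) = mex{0,0,0} = 1
G(8) = mex{1,0,0} = 2
G(9) = mex{1,1,0} = 2
G(10) = mex{1,1,1} = 0
G(11) = mex{1,1,1,0} = 2
G(12) = mex{2,1,1,0} = 3
G(13) = mex{2,2,1,0} = 3
G(14) = mex{0,2,2,0} = 1
G(15) = mex{2,0,2,1} = 3
G(16) = mex{3,2,0,1} = 4
G(17) = mex{3,3,2,1} = 0
G(18) = mex{1,3,3,1} = 0
P-positions are exactly the n with G(n) = 0.

0, 1, 2, 3, 10, 17, 18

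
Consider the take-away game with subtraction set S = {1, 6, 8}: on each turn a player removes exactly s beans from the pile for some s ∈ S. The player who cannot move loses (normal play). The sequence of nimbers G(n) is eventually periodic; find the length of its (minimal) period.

n :  0  1  2  3  4  5  6  7  8  9 10 11 12 13 14 15 16
G :  0  1  0  1  0  1  2  0  1  0  1  0  1  2  0  1  0
G(n+7) = G(n) holds for n = 0,…,7 (a full window of length max(S) = 8), so the sequence is purely periodic with period 7.

7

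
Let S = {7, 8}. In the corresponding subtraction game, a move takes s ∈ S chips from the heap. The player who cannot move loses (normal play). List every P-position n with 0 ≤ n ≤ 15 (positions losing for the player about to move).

G(0) = 0
G(1) = mex{} = 0
G(2) = mex{} = 0
G(3) = mex{} = 0
G(4) = mex{} = 0
G(5) = mex{} = 0
G(6) = mex{} = 0
G(7) = mex{0} = 1
G(8) = mex{0,0} = 1
G(9) = mex{0,0} = 1
G(10) = mex{0,0} = 1
G(11) = mex{0,0} = 1
G(12) = mex{0,0} = 1
G(13) = mex{0,0} = 1
G(14) = mex{1,0} = 2
G(15) = mex{1,1} = 0
P-positions are exactly the n with G(n) = 0.

0, 1, 2, 3, 4, 5, 6, 15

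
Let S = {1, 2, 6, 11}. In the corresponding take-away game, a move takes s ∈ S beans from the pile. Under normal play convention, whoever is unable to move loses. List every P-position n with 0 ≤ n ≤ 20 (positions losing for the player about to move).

n :  0  1  2  3  4  5  6  7  8  9 10 11 12 13 14 15 16 17 18 19 20
G :  0  1  2  0  1  2  3  0  1  2  0  1  2  3  4  0  1  2  3  0  1
P-positions are exactly the n with G(n) = 0.

0, 3, 7, 10, 15, 19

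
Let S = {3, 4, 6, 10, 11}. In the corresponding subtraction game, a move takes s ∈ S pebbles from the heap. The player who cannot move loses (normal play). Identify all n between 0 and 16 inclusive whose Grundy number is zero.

0, 1, 2, 9, 14, 16

n :  0  1  2  3  4  5  6  7  8  9 10 11 12 13 14 15 16
G :  0  0  0  1  1  1  2  2  2  0  3  3  1  4  0  2  0
P-positions are exactly the n with G(n) = 0.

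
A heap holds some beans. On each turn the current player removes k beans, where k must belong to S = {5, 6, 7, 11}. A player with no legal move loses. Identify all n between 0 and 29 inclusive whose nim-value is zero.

0, 1, 2, 3, 4, 16, 17, 18, 19, 20

G(0) = 0
G(1) = mex{} = 0
G(2) = mex{} = 0
G(3) = mex{} = 0
G(4) = mex{} = 0
G(5) = mex{0} = 1
G(6) = mex{0,0} = 1
G(7) = mex{0,0,0} = 1
G(8) = mex{0,0,0} = 1
G(9) = mex{0,0,0} = 1
G(10) = mex{1,0,0} = 2
G(11) = mex{1,1,0,0} = 2
G(12) = mex{1,1,1,0} = 2
G(13) = mex{1,1,1,0} = 2
G(14) = mex{1,1,1,0} = 2
G(15) = mex{2,1,1,0} = 3
G(16) = mex{2,2,1,1} = 0
G(17) = mex{2,2,2,1} = 0
G(18) = mex{2,2,2,1} = 0
G(19) = mex{2,2,2,1} = 0
G(20) = mex{3,2,2,1} = 0
G(21) = mex{0,3,2,2} = 1
G(22) = mex{0,0,3,2} = 1
G(23) = mex{0,0,0,2} = 1
G(24) = mex{0,0,0,2} = 1
G(25) = mex{0,0,0,2} = 1
G(26) = mex{1,0,0,3} = 2
G(27) = mex{1,1,0,0} = 2
G(28) = mex{1,1,1,0} = 2
G(29) = mex{1,1,1,0} = 2
P-positions are exactly the n with G(n) = 0.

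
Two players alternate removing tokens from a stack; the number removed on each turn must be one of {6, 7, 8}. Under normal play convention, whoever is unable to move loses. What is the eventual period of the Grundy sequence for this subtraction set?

n :  0  1  2  3  4  5  6  7  8  9 10 11 12 13 14 15 16 17 18 19 20 21 22 23 24 25 26 27 28 29
G :  0  0  0  0  0  0  1  1  1  1  1  1  2  2  0  0  0  0  0  0  1  1  1  1  1  1  2  2  0  0
G(n+14) = G(n) holds for n = 0,…,7 (a full window of length max(S) = 8), so the sequence is purely periodic with period 14.

14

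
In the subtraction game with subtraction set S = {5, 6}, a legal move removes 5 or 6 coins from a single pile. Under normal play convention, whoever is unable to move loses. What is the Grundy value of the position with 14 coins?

0

G(0) = 0
G(1) = mex{} = 0
G(2) = mex{} = 0
G(3) = mex{} = 0
G(4) = mex{} = 0
G(5) = mex{0} = 1
G(6) = mex{0,0} = 1
G(7) = mex{0,0} = 1
G(8) = mex{0,0} = 1
G(9) = mex{0,0} = 1
G(10) = mex{1,0} = 2
G(11) = mex{1,1} = 0
G(12) = mex{1,1} = 0
G(13) = mex{1,1} = 0
G(14) = mex{1,1} = 0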